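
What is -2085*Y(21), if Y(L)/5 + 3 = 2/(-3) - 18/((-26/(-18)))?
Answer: 2185775/13 ≈ 1.6814e+5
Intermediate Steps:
Y(L) = -3145/39 (Y(L) = -15 + 5*(2/(-3) - 18/((-26/(-18)))) = -15 + 5*(2*(-⅓) - 18/((-26*(-1/18)))) = -15 + 5*(-⅔ - 18/13/9) = -15 + 5*(-⅔ - 18*9/13) = -15 + 5*(-⅔ - 162/13) = -15 + 5*(-512/39) = -15 - 2560/39 = -3145/39)
-2085*Y(21) = -2085*(-3145/39) = 2185775/13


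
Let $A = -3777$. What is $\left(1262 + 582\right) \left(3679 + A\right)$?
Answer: $-180712$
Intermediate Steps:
$\left(1262 + 582\right) \left(3679 + A\right) = \left(1262 + 582\right) \left(3679 - 3777\right) = 1844 \left(-98\right) = -180712$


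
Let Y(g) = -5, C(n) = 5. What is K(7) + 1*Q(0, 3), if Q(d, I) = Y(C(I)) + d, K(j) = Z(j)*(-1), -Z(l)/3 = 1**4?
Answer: -2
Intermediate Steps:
Z(l) = -3 (Z(l) = -3*1**4 = -3*1 = -3)
K(j) = 3 (K(j) = -3*(-1) = 3)
Q(d, I) = -5 + d
K(7) + 1*Q(0, 3) = 3 + 1*(-5 + 0) = 3 + 1*(-5) = 3 - 5 = -2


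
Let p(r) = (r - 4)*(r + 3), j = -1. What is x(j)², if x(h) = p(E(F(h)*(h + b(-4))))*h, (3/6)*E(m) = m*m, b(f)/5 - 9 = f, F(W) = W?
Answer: 1758116883600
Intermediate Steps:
b(f) = 45 + 5*f
E(m) = 2*m² (E(m) = 2*(m*m) = 2*m²)
p(r) = (-4 + r)*(3 + r)
x(h) = h*(-12 - 2*h²*(25 + h)² + 4*h⁴*(25 + h)⁴) (x(h) = (-12 + (2*(h*(h + (45 + 5*(-4))))²)² - 2*(h*(h + (45 + 5*(-4))))²)*h = (-12 + (2*(h*(h + (45 - 20)))²)² - 2*(h*(h + (45 - 20)))²)*h = (-12 + (2*(h*(h + 25))²)² - 2*(h*(h + 25))²)*h = (-12 + (2*(h*(25 + h))²)² - 2*(h*(25 + h))²)*h = (-12 + (2*(h²*(25 + h)²))² - 2*h²*(25 + h)²)*h = (-12 + (2*h²*(25 + h)²)² - 2*h²*(25 + h)²)*h = (-12 + 4*h⁴*(25 + h)⁴ - 2*h²*(25 + h)²)*h = (-12 - 2*h²*(25 + h)² + 4*h⁴*(25 + h)⁴)*h = h*(-12 - 2*h²*(25 + h)² + 4*h⁴*(25 + h)⁴))
x(j)² = (-12*(-1) - 2*(-1)³*(25 - 1)² + 4*(-1)⁵*(25 - 1)⁴)² = (12 - 2*(-1)*24² + 4*(-1)*24⁴)² = (12 - 2*(-1)*576 + 4*(-1)*331776)² = (12 + 1152 - 1327104)² = (-1325940)² = 1758116883600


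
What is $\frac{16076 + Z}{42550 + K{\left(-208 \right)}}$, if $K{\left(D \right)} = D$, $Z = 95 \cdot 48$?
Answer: $\frac{10318}{21171} \approx 0.48736$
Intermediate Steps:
$Z = 4560$
$\frac{16076 + Z}{42550 + K{\left(-208 \right)}} = \frac{16076 + 4560}{42550 - 208} = \frac{20636}{42342} = 20636 \cdot \frac{1}{42342} = \frac{10318}{21171}$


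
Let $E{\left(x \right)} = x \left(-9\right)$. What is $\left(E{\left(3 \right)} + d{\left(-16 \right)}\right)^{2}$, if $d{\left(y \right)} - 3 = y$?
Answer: $1600$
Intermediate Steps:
$d{\left(y \right)} = 3 + y$
$E{\left(x \right)} = - 9 x$
$\left(E{\left(3 \right)} + d{\left(-16 \right)}\right)^{2} = \left(\left(-9\right) 3 + \left(3 - 16\right)\right)^{2} = \left(-27 - 13\right)^{2} = \left(-40\right)^{2} = 1600$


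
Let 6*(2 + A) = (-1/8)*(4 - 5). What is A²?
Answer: 9025/2304 ≈ 3.9171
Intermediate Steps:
A = -95/48 (A = -2 + ((-1/8)*(4 - 5))/6 = -2 + (-1*⅛*(-1))/6 = -2 + (-⅛*(-1))/6 = -2 + (⅙)*(⅛) = -2 + 1/48 = -95/48 ≈ -1.9792)
A² = (-95/48)² = 9025/2304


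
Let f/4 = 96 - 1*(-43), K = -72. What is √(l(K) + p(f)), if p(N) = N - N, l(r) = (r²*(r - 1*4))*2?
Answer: 144*I*√38 ≈ 887.68*I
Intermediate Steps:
l(r) = 2*r²*(-4 + r) (l(r) = (r²*(r - 4))*2 = (r²*(-4 + r))*2 = 2*r²*(-4 + r))
f = 556 (f = 4*(96 - 1*(-43)) = 4*(96 + 43) = 4*139 = 556)
p(N) = 0
√(l(K) + p(f)) = √(2*(-72)²*(-4 - 72) + 0) = √(2*5184*(-76) + 0) = √(-787968 + 0) = √(-787968) = 144*I*√38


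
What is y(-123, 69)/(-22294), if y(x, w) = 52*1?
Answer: -26/11147 ≈ -0.0023325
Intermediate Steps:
y(x, w) = 52
y(-123, 69)/(-22294) = 52/(-22294) = 52*(-1/22294) = -26/11147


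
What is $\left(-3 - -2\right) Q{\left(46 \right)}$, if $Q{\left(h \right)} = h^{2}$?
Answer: $-2116$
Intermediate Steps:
$\left(-3 - -2\right) Q{\left(46 \right)} = \left(-3 - -2\right) 46^{2} = \left(-3 + 2\right) 2116 = \left(-1\right) 2116 = -2116$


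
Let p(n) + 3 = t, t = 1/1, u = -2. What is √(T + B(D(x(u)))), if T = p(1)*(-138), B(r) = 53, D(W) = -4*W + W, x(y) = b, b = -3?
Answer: √329 ≈ 18.138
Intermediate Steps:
x(y) = -3
t = 1
D(W) = -3*W
p(n) = -2 (p(n) = -3 + 1 = -2)
T = 276 (T = -2*(-138) = 276)
√(T + B(D(x(u)))) = √(276 + 53) = √329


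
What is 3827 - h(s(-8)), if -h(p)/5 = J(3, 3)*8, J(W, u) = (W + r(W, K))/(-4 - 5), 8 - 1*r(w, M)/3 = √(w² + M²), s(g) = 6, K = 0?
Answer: 3747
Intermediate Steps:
r(w, M) = 24 - 3*√(M² + w²) (r(w, M) = 24 - 3*√(w² + M²) = 24 - 3*√(M² + w²))
J(W, u) = -8/3 - W/9 + √(W²)/3 (J(W, u) = (W + (24 - 3*√(0² + W²)))/(-4 - 5) = (W + (24 - 3*√(0 + W²)))/(-9) = (W + (24 - 3*√(W²)))*(-⅑) = (24 + W - 3*√(W²))*(-⅑) = -8/3 - W/9 + √(W²)/3)
h(p) = 80 (h(p) = -5*(-8/3 - ⅑*3 + √(3²)/3)*8 = -5*(-8/3 - ⅓ + √9/3)*8 = -5*(-8/3 - ⅓ + (⅓)*3)*8 = -5*(-8/3 - ⅓ + 1)*8 = -(-10)*8 = -5*(-16) = 80)
3827 - h(s(-8)) = 3827 - 1*80 = 3827 - 80 = 3747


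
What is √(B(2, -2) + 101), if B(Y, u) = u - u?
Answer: √101 ≈ 10.050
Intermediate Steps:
B(Y, u) = 0
√(B(2, -2) + 101) = √(0 + 101) = √101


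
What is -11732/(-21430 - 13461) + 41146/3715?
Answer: 1479209466/129620065 ≈ 11.412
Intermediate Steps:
-11732/(-21430 - 13461) + 41146/3715 = -11732/(-34891) + 41146*(1/3715) = -11732*(-1/34891) + 41146/3715 = 11732/34891 + 41146/3715 = 1479209466/129620065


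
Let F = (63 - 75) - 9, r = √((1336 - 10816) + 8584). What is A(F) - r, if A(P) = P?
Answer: -21 - 8*I*√14 ≈ -21.0 - 29.933*I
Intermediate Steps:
r = 8*I*√14 (r = √(-9480 + 8584) = √(-896) = 8*I*√14 ≈ 29.933*I)
F = -21 (F = -12 - 9 = -21)
A(F) - r = -21 - 8*I*√14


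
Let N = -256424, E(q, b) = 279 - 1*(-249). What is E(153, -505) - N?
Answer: 256952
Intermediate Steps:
E(q, b) = 528 (E(q, b) = 279 + 249 = 528)
E(153, -505) - N = 528 - 1*(-256424) = 528 + 256424 = 256952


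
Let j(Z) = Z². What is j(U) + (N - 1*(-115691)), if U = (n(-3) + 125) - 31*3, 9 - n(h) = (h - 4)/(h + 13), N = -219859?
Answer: -10242911/100 ≈ -1.0243e+5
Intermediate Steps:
n(h) = 9 - (-4 + h)/(13 + h) (n(h) = 9 - (h - 4)/(h + 13) = 9 - (-4 + h)/(13 + h))
U = 417/10 (U = ((121 + 8*(-3))/(13 - 3) + 125) - 31*3 = ((121 - 24)/10 + 125) - 93 = ((⅒)*97 + 125) - 93 = (97/10 + 125) - 93 = 1347/10 - 93 = 417/10 ≈ 41.700)
j(U) + (N - 1*(-115691)) = (417/10)² + (-219859 - 1*(-115691)) = 173889/100 + (-219859 + 115691) = 173889/100 - 104168 = -10242911/100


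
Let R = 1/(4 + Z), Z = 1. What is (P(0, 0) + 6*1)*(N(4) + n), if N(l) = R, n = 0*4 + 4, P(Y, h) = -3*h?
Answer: 126/5 ≈ 25.200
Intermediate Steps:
n = 4 (n = 0 + 4 = 4)
R = 1/5 (R = 1/(4 + 1) = 1/5 ≈ 0.20000)
N(l) = 1/5
(P(0, 0) + 6*1)*(N(4) + n) = (-3*0 + 6*1)*(1/5 + 4) = (0 + 6)*(21/5) = 6*(21/5) = 126/5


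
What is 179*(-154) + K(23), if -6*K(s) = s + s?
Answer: -82721/3 ≈ -27574.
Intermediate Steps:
K(s) = -s/3 (K(s) = -(s + s)/6 = -s/3)
179*(-154) + K(23) = 179*(-154) - ⅓*23 = -27566 - 23/3 = -82721/3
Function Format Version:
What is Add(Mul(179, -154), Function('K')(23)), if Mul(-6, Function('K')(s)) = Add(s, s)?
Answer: Rational(-82721, 3) ≈ -27574.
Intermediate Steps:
Function('K')(s) = Mul(Rational(-1, 3), s) (Function('K')(s) = Mul(Rational(-1, 6), Add(s, s)) = Mul(Rational(-1, 6), Mul(2, s)) = Mul(Rational(-1, 3), s))
Add(Mul(179, -154), Function('K')(23)) = Add(Mul(179, -154), Mul(Rational(-1, 3), 23)) = Add(-27566, Rational(-23, 3)) = Rational(-82721, 3)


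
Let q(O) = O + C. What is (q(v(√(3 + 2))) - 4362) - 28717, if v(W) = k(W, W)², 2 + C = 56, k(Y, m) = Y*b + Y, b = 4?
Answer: -32900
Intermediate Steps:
k(Y, m) = 5*Y (k(Y, m) = Y*4 + Y = 4*Y + Y = 5*Y)
C = 54 (C = -2 + 56 = 54)
v(W) = 25*W² (v(W) = (5*W)² = 25*W²)
q(O) = 54 + O (q(O) = O + 54 = 54 + O)
(q(v(√(3 + 2))) - 4362) - 28717 = ((54 + 25*(√(3 + 2))²) - 4362) - 28717 = ((54 + 25*(√5)²) - 4362) - 28717 = ((54 + 25*5) - 4362) - 28717 = ((54 + 125) - 4362) - 28717 = (179 - 4362) - 28717 = -4183 - 28717 = -32900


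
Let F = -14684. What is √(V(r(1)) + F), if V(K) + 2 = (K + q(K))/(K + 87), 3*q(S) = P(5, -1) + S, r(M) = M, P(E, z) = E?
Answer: I*√28432030/44 ≈ 121.19*I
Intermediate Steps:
q(S) = 5/3 + S/3 (q(S) = (5 + S)/3 = 5/3 + S/3)
V(K) = -2 + (5/3 + 4*K/3)/(87 + K) (V(K) = -2 + (K + (5/3 + K/3))/(K + 87) = -2 + (5/3 + 4*K/3)/(87 + K))
√(V(r(1)) + F) = √((-517 - 2*1)/(3*(87 + 1)) - 14684) = √((⅓)*(-517 - 2)/88 - 14684) = √((⅓)*(1/88)*(-519) - 14684) = √(-173/88 - 14684) = √(-1292365/88) = I*√28432030/44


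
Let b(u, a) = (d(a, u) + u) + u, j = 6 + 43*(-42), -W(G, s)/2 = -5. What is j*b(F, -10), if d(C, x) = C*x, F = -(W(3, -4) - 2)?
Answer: -115200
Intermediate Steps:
W(G, s) = 10 (W(G, s) = -2*(-5) = 10)
F = -8 (F = -(10 - 2) = -1*8 = -8)
j = -1800 (j = 6 - 1806 = -1800)
b(u, a) = 2*u + a*u (b(u, a) = (a*u + u) + u = (u + a*u) + u = 2*u + a*u)
j*b(F, -10) = -(-14400)*(2 - 10) = -(-14400)*(-8) = -1800*64 = -115200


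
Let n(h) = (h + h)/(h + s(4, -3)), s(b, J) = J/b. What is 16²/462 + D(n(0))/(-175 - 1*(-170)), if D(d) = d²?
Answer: 128/231 ≈ 0.55411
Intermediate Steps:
n(h) = 2*h/(-¾ + h) (n(h) = (h + h)/(h - 3/4) = (2*h)/(h - 3*¼) = (2*h)/(h - ¾) = (2*h)/(-¾ + h) = 2*h/(-¾ + h))
16²/462 + D(n(0))/(-175 - 1*(-170)) = 16²/462 + (8*0/(-3 + 4*0))²/(-175 - 1*(-170)) = 256*(1/462) + (8*0/(-3 + 0))²/(-175 + 170) = 128/231 + (8*0/(-3))²/(-5) = 128/231 + (8*0*(-⅓))²*(-⅕) = 128/231 + 0²*(-⅕) = 128/231 + 0*(-⅕) = 128/231 + 0 = 128/231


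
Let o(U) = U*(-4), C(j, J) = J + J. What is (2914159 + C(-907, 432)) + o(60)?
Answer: 2914783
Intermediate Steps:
C(j, J) = 2*J
o(U) = -4*U
(2914159 + C(-907, 432)) + o(60) = (2914159 + 2*432) - 4*60 = (2914159 + 864) - 240 = 2915023 - 240 = 2914783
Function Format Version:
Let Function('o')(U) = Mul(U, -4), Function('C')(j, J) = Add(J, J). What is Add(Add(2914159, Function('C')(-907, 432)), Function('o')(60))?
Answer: 2914783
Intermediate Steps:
Function('C')(j, J) = Mul(2, J)
Function('o')(U) = Mul(-4, U)
Add(Add(2914159, Function('C')(-907, 432)), Function('o')(60)) = Add(Add(2914159, Mul(2, 432)), Mul(-4, 60)) = Add(Add(2914159, 864), -240) = Add(2915023, -240) = 2914783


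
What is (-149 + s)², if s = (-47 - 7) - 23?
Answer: 51076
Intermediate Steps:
s = -77 (s = -54 - 23 = -77)
(-149 + s)² = (-149 - 77)² = (-226)² = 51076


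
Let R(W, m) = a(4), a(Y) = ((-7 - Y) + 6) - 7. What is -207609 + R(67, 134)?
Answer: -207621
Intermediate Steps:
a(Y) = -8 - Y (a(Y) = (-1 - Y) - 7 = -8 - Y)
R(W, m) = -12 (R(W, m) = -8 - 1*4 = -8 - 4 = -12)
-207609 + R(67, 134) = -207609 - 12 = -207621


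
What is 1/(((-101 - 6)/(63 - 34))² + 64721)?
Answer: 841/54441810 ≈ 1.5448e-5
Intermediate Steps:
1/(((-101 - 6)/(63 - 34))² + 64721) = 1/((-107/29)² + 64721) = 1/(11449/841 + 64721) = 1/(54441810/841) = 841/54441810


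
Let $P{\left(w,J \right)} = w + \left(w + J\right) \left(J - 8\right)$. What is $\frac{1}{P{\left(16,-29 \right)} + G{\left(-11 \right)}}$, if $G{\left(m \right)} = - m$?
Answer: $\frac{1}{508} \approx 0.0019685$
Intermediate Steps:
$P{\left(w,J \right)} = w + \left(-8 + J\right) \left(J + w\right)$ ($P{\left(w,J \right)} = w + \left(J + w\right) \left(-8 + J\right) = w + \left(-8 + J\right) \left(J + w\right)$)
$\frac{1}{P{\left(16,-29 \right)} + G{\left(-11 \right)}} = \frac{1}{\left(\left(-29\right)^{2} - -232 - 112 - 464\right) - -11} = \frac{1}{\left(841 + 232 - 112 - 464\right) + 11} = \frac{1}{497 + 11} = \frac{1}{508}$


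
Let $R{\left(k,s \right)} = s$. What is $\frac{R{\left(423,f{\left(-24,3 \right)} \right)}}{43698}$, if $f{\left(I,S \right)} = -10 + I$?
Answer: $- \frac{17}{21849} \approx -0.00077807$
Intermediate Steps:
$\frac{R{\left(423,f{\left(-24,3 \right)} \right)}}{43698} = \frac{-10 - 24}{43698} = \left(-34\right) \frac{1}{43698} = - \frac{17}{21849}$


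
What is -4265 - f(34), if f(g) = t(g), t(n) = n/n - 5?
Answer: -4261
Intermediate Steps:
t(n) = -4 (t(n) = 1 - 5 = -4)
f(g) = -4
-4265 - f(34) = -4265 - 1*(-4) = -4265 + 4 = -4261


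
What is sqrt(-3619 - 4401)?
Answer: 2*I*sqrt(2005) ≈ 89.554*I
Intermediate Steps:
sqrt(-3619 - 4401) = sqrt(-8020) = 2*I*sqrt(2005)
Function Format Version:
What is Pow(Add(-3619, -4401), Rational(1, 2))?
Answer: Mul(2, I, Pow(2005, Rational(1, 2))) ≈ Mul(89.554, I)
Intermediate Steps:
Pow(Add(-3619, -4401), Rational(1, 2)) = Pow(-8020, Rational(1, 2)) = Mul(2, I, Pow(2005, Rational(1, 2)))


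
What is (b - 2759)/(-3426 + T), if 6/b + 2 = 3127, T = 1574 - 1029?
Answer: 8621869/9003125 ≈ 0.95765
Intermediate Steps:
T = 545
b = 6/3125 (b = 6/(-2 + 3127) = 6/3125 ≈ 0.0019200)
(b - 2759)/(-3426 + T) = (6/3125 - 2759)/(-3426 + 545) = -8621869/3125/(-2881) = -8621869/3125*(-1/2881) = 8621869/9003125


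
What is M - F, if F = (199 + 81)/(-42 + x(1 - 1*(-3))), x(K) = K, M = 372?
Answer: 7208/19 ≈ 379.37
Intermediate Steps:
F = -140/19 (F = (199 + 81)/(-42 + (1 - 1*(-3))) = 280/(-42 + (1 + 3)) = 280/(-42 + 4) = 280/(-38) = 280*(-1/38) = -140/19 ≈ -7.3684)
M - F = 372 - 1*(-140/19) = 372 + 140/19 = 7208/19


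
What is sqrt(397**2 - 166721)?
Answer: 2*I*sqrt(2278) ≈ 95.457*I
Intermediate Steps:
sqrt(397**2 - 166721) = sqrt(157609 - 166721) = sqrt(-9112) = 2*I*sqrt(2278)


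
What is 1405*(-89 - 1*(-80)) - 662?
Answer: -13307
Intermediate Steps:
1405*(-89 - 1*(-80)) - 662 = 1405*(-89 + 80) - 662 = 1405*(-9) - 662 = -12645 - 662 = -13307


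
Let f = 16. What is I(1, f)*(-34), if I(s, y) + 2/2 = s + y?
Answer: -544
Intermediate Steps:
I(s, y) = -1 + s + y (I(s, y) = -1 + (s + y) = -1 + s + y)
I(1, f)*(-34) = (-1 + 1 + 16)*(-34) = 16*(-34) = -544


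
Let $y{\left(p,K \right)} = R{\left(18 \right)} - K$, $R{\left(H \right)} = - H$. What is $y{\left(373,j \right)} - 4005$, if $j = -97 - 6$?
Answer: $-3920$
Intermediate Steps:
$j = -103$
$y{\left(p,K \right)} = -18 - K$ ($y{\left(p,K \right)} = \left(-1\right) 18 - K = -18 - K$)
$y{\left(373,j \right)} - 4005 = \left(-18 - -103\right) - 4005 = \left(-18 + 103\right) - 4005 = 85 - 4005 = -3920$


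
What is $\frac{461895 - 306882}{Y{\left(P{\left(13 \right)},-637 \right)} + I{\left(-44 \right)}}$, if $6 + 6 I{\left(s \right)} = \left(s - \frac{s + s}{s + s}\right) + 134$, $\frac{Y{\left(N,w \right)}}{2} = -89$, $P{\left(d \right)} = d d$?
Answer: $- \frac{930078}{985} \approx -944.24$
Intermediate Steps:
$P{\left(d \right)} = d^{2}$
$Y{\left(N,w \right)} = -178$ ($Y{\left(N,w \right)} = 2 \left(-89\right) = -178$)
$I{\left(s \right)} = \frac{127}{6} + \frac{s}{6}$ ($I{\left(s \right)} = -1 + \frac{\left(s - \frac{s + s}{s + s}\right) + 134}{6} = -1 + \frac{\left(s - \frac{2 s}{2 s}\right) + 134}{6} = -1 + \frac{\left(s - 2 s \frac{1}{2 s}\right) + 134}{6} = -1 + \frac{\left(s - 1\right) + 134}{6} = -1 + \frac{\left(-1 + s\right) + 134}{6} = -1 + \frac{133 + s}{6} = -1 + \left(\frac{133}{6} + \frac{s}{6}\right) = \frac{127}{6} + \frac{s}{6}$)
$\frac{461895 - 306882}{Y{\left(P{\left(13 \right)},-637 \right)} + I{\left(-44 \right)}} = \frac{461895 - 306882}{-178 + \left(\frac{127}{6} + \frac{1}{6} \left(-44\right)\right)} = \frac{155013}{-178 + \left(\frac{127}{6} - \frac{22}{3}\right)} = \frac{155013}{-178 + \frac{83}{6}} = \frac{155013}{- \frac{985}{6}} = 155013 \left(- \frac{6}{985}\right) = - \frac{930078}{985}$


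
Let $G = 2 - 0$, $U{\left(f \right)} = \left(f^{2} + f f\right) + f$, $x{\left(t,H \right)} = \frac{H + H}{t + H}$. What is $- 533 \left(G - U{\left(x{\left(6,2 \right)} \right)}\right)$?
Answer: $-533$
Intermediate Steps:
$x{\left(t,H \right)} = \frac{2 H}{H + t}$
$U{\left(f \right)} = f + 2 f^{2}$ ($U{\left(f \right)} = \left(f^{2} + f^{2}\right) + f = 2 f^{2} + f = f + 2 f^{2}$)
$G = 2$ ($G = 2 + 0 = 2$)
$- 533 \left(G - U{\left(x{\left(6,2 \right)} \right)}\right) = - 533 \left(2 - 2 \cdot 2 \frac{1}{2 + 6} \left(1 + 2 \cdot 2 \cdot 2 \frac{1}{2 + 6}\right)\right) = - 533 \left(2 - 2 \cdot 2 \cdot \frac{1}{8} \left(1 + 2 \cdot 2 \cdot 2 \cdot \frac{1}{8}\right)\right) = - 533 \left(2 - \frac{1 + 2 \cdot \frac{1}{2}}{2}\right) = - 533 \left(2 - \frac{1 + 1}{2}\right) = - 533 \left(2 - \frac{1}{2} \cdot 2\right) = - 533 \left(2 - 1\right) = \left(-533\right) 1 = -533$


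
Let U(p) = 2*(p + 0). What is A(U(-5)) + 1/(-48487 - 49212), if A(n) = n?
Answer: -976991/97699 ≈ -10.000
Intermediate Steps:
U(p) = 2*p
A(U(-5)) + 1/(-48487 - 49212) = 2*(-5) + 1/(-48487 - 49212) = -10 + 1/(-97699) = -10 - 1/97699 = -976991/97699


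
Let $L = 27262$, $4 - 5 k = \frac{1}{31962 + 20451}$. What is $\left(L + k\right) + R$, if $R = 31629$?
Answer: $\frac{15433479566}{262065} \approx 58892.0$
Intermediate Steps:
$k = \frac{209651}{262065}$ ($k = \frac{4}{5} - \frac{1}{5 \left(31962 + 20451\right)} = \frac{4}{5} - \frac{1}{5 \cdot 52413} = \frac{4}{5} - \frac{1}{262065} = \frac{209651}{262065} \approx 0.8$)
$\left(L + k\right) + R = \left(27262 + \frac{209651}{262065}\right) + 31629 = \frac{7144625681}{262065} + 31629 = \frac{15433479566}{262065}$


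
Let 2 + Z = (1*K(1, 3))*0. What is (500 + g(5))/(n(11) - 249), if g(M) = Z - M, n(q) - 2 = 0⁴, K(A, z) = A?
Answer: -493/247 ≈ -1.9960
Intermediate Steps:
Z = -2 (Z = -2 + (1*1)*0 = -2 + 1*0 = -2 + 0 = -2)
n(q) = 2 (n(q) = 2 + 0⁴ = 2 + 0 = 2)
g(M) = -2 - M
(500 + g(5))/(n(11) - 249) = (500 + (-2 - 1*5))/(2 - 249) = (500 + (-2 - 5))/(-247) = (500 - 7)*(-1/247) = 493*(-1/247) = -493/247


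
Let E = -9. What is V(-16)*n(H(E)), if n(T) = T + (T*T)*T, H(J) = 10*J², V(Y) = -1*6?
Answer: -3188650860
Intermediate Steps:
V(Y) = -6
n(T) = T + T³ (n(T) = T + T²*T = T + T³)
V(-16)*n(H(E)) = -6*(10*(-9)² + (10*(-9)²)³) = -6*(10*81 + (10*81)³) = -6*(810 + 810³) = -6*(810 + 531441000) = -6*531441810 = -3188650860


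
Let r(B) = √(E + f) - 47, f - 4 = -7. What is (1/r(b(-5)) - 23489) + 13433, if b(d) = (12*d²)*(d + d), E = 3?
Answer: -472633/47 ≈ -10056.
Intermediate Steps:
f = -3 (f = 4 - 7 = -3)
b(d) = 24*d³ (b(d) = (12*d²)*(2*d) = 24*d³)
r(B) = -47 (r(B) = √(3 - 3) - 47 = √0 - 47 = 0 - 47 = -47)
(1/r(b(-5)) - 23489) + 13433 = (1/(-47) - 23489) + 13433 = (-1/47 - 23489) + 13433 = -1103984/47 + 13433 = -472633/47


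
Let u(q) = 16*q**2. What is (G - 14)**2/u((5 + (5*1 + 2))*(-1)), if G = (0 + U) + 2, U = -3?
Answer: 25/256 ≈ 0.097656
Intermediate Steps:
G = -1 (G = (0 - 3) + 2 = -3 + 2 = -1)
(G - 14)**2/u((5 + (5*1 + 2))*(-1)) = (-1 - 14)**2/((16*((5 + (5*1 + 2))*(-1))**2)) = (-15)**2/((16*((5 + (5 + 2))*(-1))**2)) = 225/((16*((5 + 7)*(-1))**2)) = 225/((16*(12*(-1))**2)) = 225/((16*(-12)**2)) = 225/((16*144)) = 225/2304 = 225*(1/2304) = 25/256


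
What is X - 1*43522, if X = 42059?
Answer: -1463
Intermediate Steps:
X - 1*43522 = 42059 - 1*43522 = 42059 - 43522 = -1463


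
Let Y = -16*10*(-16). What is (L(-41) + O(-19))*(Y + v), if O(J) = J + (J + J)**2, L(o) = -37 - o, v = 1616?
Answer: 5967504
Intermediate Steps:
Y = 2560 (Y = -160*(-16) = 2560)
O(J) = J + 4*J**2 (O(J) = J + (2*J)**2 = J + 4*J**2)
(L(-41) + O(-19))*(Y + v) = ((-37 - 1*(-41)) - 19*(1 + 4*(-19)))*(2560 + 1616) = ((-37 + 41) - 19*(1 - 76))*4176 = (4 - 19*(-75))*4176 = (4 + 1425)*4176 = 1429*4176 = 5967504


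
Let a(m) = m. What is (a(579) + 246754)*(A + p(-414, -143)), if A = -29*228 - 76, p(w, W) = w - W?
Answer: -1721190347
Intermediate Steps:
A = -6688 (A = -6612 - 76 = -6688)
(a(579) + 246754)*(A + p(-414, -143)) = (579 + 246754)*(-6688 + (-414 - 1*(-143))) = 247333*(-6688 + (-414 + 143)) = 247333*(-6688 - 271) = 247333*(-6959) = -1721190347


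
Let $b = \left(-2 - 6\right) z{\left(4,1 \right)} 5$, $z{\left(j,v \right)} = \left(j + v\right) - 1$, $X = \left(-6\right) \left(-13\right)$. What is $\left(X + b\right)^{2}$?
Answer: $6724$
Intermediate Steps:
$X = 78$
$z{\left(j,v \right)} = -1 + j + v$
$b = -160$ ($b = \left(-2 - 6\right) \left(-1 + 4 + 1\right) 5 = \left(-2 - 6\right) 4 \cdot 5 = \left(-8\right) 4 \cdot 5 = \left(-32\right) 5 = -160$)
$\left(X + b\right)^{2} = \left(78 - 160\right)^{2} = \left(-82\right)^{2} = 6724$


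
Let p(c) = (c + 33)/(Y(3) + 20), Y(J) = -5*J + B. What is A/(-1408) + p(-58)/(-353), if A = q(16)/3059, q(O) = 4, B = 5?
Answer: 2691567/380099104 ≈ 0.0070812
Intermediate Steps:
Y(J) = 5 - 5*J (Y(J) = -5*J + 5 = 5 - 5*J)
p(c) = 33/10 + c/10 (p(c) = (c + 33)/((5 - 5*3) + 20) = (33 + c)/((5 - 15) + 20) = (33 + c)/(-10 + 20) = (33 + c)/10 = (33 + c)*(⅒) = 33/10 + c/10)
A = 4/3059 ≈ 0.0013076
A/(-1408) + p(-58)/(-353) = (4/3059)/(-1408) + (33/10 + (⅒)*(-58))/(-353) = (4/3059)*(-1/1408) + (33/10 - 29/5)*(-1/353) = -1/1076768 - 5/2*(-1/353) = -1/1076768 + 5/706 = 2691567/380099104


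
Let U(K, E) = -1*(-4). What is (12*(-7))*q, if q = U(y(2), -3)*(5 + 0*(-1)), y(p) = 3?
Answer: -1680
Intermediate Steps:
U(K, E) = 4
q = 20 (q = 4*(5 + 0*(-1)) = 4*(5 + 0) = 4*5 = 20)
(12*(-7))*q = (12*(-7))*20 = -84*20 = -1680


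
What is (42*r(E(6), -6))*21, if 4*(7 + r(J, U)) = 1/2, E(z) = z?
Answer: -24255/4 ≈ -6063.8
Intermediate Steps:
r(J, U) = -55/8 (r(J, U) = -7 + (1/4)/2 = -7 + (1/4)*(1/2) = -7 + 1/8 = -55/8)
(42*r(E(6), -6))*21 = (42*(-55/8))*21 = -1155/4*21 = -24255/4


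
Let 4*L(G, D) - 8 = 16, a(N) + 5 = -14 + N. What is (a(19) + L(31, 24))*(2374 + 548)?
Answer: 17532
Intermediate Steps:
a(N) = -19 + N (a(N) = -5 + (-14 + N) = -19 + N)
L(G, D) = 6 (L(G, D) = 2 + (¼)*16 = 2 + 4 = 6)
(a(19) + L(31, 24))*(2374 + 548) = ((-19 + 19) + 6)*(2374 + 548) = (0 + 6)*2922 = 6*2922 = 17532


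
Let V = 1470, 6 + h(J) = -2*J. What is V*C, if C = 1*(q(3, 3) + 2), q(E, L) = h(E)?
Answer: -14700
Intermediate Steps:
h(J) = -6 - 2*J
q(E, L) = -6 - 2*E
C = -10 (C = 1*((-6 - 2*3) + 2) = 1*((-6 - 6) + 2) = 1*(-12 + 2) = 1*(-10) = -10)
V*C = 1470*(-10) = -14700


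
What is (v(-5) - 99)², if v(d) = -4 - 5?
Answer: 11664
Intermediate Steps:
v(d) = -9
(v(-5) - 99)² = (-9 - 99)² = (-108)² = 11664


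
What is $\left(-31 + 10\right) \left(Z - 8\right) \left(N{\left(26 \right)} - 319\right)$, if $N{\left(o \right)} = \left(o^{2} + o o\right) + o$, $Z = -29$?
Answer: $822843$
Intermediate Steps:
$N{\left(o \right)} = o + 2 o^{2}$ ($N{\left(o \right)} = \left(o^{2} + o^{2}\right) + o = 2 o^{2} + o = o + 2 o^{2}$)
$\left(-31 + 10\right) \left(Z - 8\right) \left(N{\left(26 \right)} - 319\right) = \left(-31 + 10\right) \left(-29 - 8\right) \left(26 \left(1 + 2 \cdot 26\right) - 319\right) = \left(-21\right) \left(-37\right) \left(26 \left(1 + 52\right) - 319\right) = 777 \left(26 \cdot 53 - 319\right) = 777 \left(1378 - 319\right) = 777 \cdot 1059 = 822843$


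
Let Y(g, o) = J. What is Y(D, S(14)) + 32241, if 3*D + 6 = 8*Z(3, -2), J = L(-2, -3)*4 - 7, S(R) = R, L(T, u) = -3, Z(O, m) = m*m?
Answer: 32222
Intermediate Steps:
Z(O, m) = m²
J = -19 (J = -3*4 - 7 = -12 - 7 = -19)
D = 26/3 (D = -2 + (8*(-2)²)/3 = -2 + (8*4)/3 = -2 + (⅓)*32 = -2 + 32/3 = 26/3 ≈ 8.6667)
Y(g, o) = -19
Y(D, S(14)) + 32241 = -19 + 32241 = 32222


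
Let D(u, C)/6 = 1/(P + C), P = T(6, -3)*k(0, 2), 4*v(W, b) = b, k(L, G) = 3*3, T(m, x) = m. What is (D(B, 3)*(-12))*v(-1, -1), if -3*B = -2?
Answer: 6/19 ≈ 0.31579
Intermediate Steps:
k(L, G) = 9
B = ⅔ (B = -⅓*(-2) = ⅔ ≈ 0.66667)
v(W, b) = b/4
P = 54 (P = 6*9 = 54)
D(u, C) = 6/(54 + C)
(D(B, 3)*(-12))*v(-1, -1) = ((6/(54 + 3))*(-12))*((¼)*(-1)) = ((6/57)*(-12))*(-¼) = ((6*(1/57))*(-12))*(-¼) = ((2/19)*(-12))*(-¼) = -24/19*(-¼) = 6/19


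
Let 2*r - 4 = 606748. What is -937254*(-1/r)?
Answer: 468627/151688 ≈ 3.0894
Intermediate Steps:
r = 303376 (r = 2 + (½)*606748 = 2 + 303374 = 303376)
-937254*(-1/r) = -937254/((-1*303376)) = -937254/(-303376) = -937254*(-1/303376) = 468627/151688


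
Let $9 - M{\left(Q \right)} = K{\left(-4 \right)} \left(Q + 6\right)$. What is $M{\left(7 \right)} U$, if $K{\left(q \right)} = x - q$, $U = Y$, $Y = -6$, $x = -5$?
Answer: $-132$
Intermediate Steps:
$U = -6$
$K{\left(q \right)} = -5 - q$
$M{\left(Q \right)} = 15 + Q$ ($M{\left(Q \right)} = 9 - \left(-5 - -4\right) \left(Q + 6\right) = 9 - \left(-5 + 4\right) \left(6 + Q\right) = 9 - - (6 + Q) = 9 - \left(-6 - Q\right) = 9 + \left(6 + Q\right) = 15 + Q$)
$M{\left(7 \right)} U = \left(15 + 7\right) \left(-6\right) = 22 \left(-6\right) = -132$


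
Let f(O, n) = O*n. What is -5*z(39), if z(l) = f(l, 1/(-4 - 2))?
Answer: 65/2 ≈ 32.500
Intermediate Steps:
z(l) = -l/6 (z(l) = l/(-4 - 2) = l/(-6) = l*(-⅙) = -l/6)
-5*z(39) = -(-5)*39/6 = -5*(-13/2) = 65/2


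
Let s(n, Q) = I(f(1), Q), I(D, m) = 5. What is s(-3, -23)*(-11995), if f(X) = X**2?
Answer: -59975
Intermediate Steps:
s(n, Q) = 5
s(-3, -23)*(-11995) = 5*(-11995) = -59975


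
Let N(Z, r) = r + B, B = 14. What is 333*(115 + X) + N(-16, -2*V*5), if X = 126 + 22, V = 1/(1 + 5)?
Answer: 262774/3 ≈ 87591.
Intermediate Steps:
V = ⅙ (V = 1/6 = ⅙ ≈ 0.16667)
X = 148
N(Z, r) = 14 + r (N(Z, r) = r + 14 = 14 + r)
333*(115 + X) + N(-16, -2*V*5) = 333*(115 + 148) + (14 - 2*⅙*5) = 333*263 + (14 - ⅓*5) = 87579 + (14 - 5/3) = 87579 + 37/3 = 262774/3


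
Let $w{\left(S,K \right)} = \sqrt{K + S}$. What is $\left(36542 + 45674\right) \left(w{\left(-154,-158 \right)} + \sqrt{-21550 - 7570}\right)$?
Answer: $164432 i \left(\sqrt{78} + 4 \sqrt{455}\right) \approx 1.5482 \cdot 10^{7} i$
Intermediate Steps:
$\left(36542 + 45674\right) \left(w{\left(-154,-158 \right)} + \sqrt{-21550 - 7570}\right) = \left(36542 + 45674\right) \left(\sqrt{-158 - 154} + \sqrt{-21550 - 7570}\right) = 82216 \left(\sqrt{-312} + \sqrt{-29120}\right) = 82216 \left(2 i \sqrt{78} + 8 i \sqrt{455}\right) = 164432 i \sqrt{78} + 657728 i \sqrt{455}$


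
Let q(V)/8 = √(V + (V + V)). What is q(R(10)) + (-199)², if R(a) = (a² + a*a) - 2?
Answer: 39601 + 24*√66 ≈ 39796.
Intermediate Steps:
R(a) = -2 + 2*a² (R(a) = (a² + a²) - 2 = 2*a² - 2 = -2 + 2*a²)
q(V) = 8*√3*√V (q(V) = 8*√(V + (V + V)) = 8*√(V + 2*V) = 8*√(3*V) = 8*(√3*√V) = 8*√3*√V)
q(R(10)) + (-199)² = 8*√3*√(-2 + 2*10²) + (-199)² = 8*√3*√(-2 + 2*100) + 39601 = 8*√3*√(-2 + 200) + 39601 = 8*√3*√198 + 39601 = 8*√3*(3*√22) + 39601 = 24*√66 + 39601 = 39601 + 24*√66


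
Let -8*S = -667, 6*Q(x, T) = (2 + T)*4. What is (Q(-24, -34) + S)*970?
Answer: 722165/12 ≈ 60180.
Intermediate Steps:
Q(x, T) = 4/3 + 2*T/3 (Q(x, T) = ((2 + T)*4)/6 = (8 + 4*T)/6 = 4/3 + 2*T/3)
S = 667/8 (S = -⅛*(-667) = 667/8 ≈ 83.375)
(Q(-24, -34) + S)*970 = ((4/3 + (⅔)*(-34)) + 667/8)*970 = ((4/3 - 68/3) + 667/8)*970 = (-64/3 + 667/8)*970 = (1489/24)*970 = 722165/12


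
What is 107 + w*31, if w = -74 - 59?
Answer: -4016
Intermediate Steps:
w = -133
107 + w*31 = 107 - 133*31 = 107 - 4123 = -4016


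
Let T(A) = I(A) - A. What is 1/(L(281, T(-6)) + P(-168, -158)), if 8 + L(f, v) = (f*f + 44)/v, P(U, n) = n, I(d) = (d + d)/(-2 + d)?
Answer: 1/10368 ≈ 9.6451e-5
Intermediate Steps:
I(d) = 2*d/(-2 + d) (I(d) = (2*d)/(-2 + d) = 2*d/(-2 + d))
T(A) = -A + 2*A/(-2 + A) (T(A) = 2*A/(-2 + A) - A = -A + 2*A/(-2 + A))
L(f, v) = -8 + (44 + f²)/v (L(f, v) = -8 + (f*f + 44)/v = -8 + (f² + 44)/v = -8 + (44 + f²)/v)
1/(L(281, T(-6)) + P(-168, -158)) = 1/((44 + 281² - (-48)*(4 - 1*(-6))/(-2 - 6))/((-6*(4 - 1*(-6))/(-2 - 6))) - 158) = 1/((44 + 78961 - (-48)*(4 + 6)/(-8))/((-6*(4 + 6)/(-8))) - 158) = 1/((44 + 78961 - (-48)*(-1)*10/8)/((-6*(-⅛)*10)) - 158) = 1/((44 + 78961 - 8*15/2)/(15/2) - 158) = 1/(2*(44 + 78961 - 60)/15 - 158) = 1/((2/15)*78945 - 158) = 1/(10526 - 158) = 1/10368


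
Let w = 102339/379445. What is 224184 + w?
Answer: 85065600219/379445 ≈ 2.2418e+5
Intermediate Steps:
w = 102339/379445 (w = 102339*(1/379445) = 102339/379445 ≈ 0.26971)
224184 + w = 224184 + 102339/379445 = 85065600219/379445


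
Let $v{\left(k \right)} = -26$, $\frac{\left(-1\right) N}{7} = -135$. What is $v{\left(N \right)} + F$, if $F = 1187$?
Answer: $1161$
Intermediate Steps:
$N = 945$ ($N = \left(-7\right) \left(-135\right) = 945$)
$v{\left(N \right)} + F = -26 + 1187 = 1161$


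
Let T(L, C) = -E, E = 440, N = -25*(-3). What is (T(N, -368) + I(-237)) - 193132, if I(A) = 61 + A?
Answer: -193748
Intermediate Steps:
N = 75
T(L, C) = -440 (T(L, C) = -1*440 = -440)
(T(N, -368) + I(-237)) - 193132 = (-440 + (61 - 237)) - 193132 = (-440 - 176) - 193132 = -616 - 193132 = -193748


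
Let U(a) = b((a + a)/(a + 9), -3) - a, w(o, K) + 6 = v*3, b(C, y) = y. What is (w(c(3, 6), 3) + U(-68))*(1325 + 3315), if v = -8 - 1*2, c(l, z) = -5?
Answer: 134560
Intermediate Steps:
v = -10 (v = -8 - 2 = -10)
w(o, K) = -36 (w(o, K) = -6 - 10*3 = -6 - 30 = -36)
U(a) = -3 - a
(w(c(3, 6), 3) + U(-68))*(1325 + 3315) = (-36 + (-3 - 1*(-68)))*(1325 + 3315) = (-36 + (-3 + 68))*4640 = (-36 + 65)*4640 = 29*4640 = 134560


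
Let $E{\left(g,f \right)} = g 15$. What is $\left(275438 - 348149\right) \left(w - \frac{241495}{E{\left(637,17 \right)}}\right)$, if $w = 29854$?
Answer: $- \frac{1381574318715}{637} \approx -2.1689 \cdot 10^{9}$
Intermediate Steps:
$E{\left(g,f \right)} = 15 g$
$\left(275438 - 348149\right) \left(w - \frac{241495}{E{\left(637,17 \right)}}\right) = \left(275438 - 348149\right) \left(29854 - \frac{241495}{15 \cdot 637}\right) = - 72711 \left(29854 - \frac{241495}{9555}\right) = - 72711 \left(29854 - \frac{48299}{1911}\right) = \left(-72711\right) \frac{57002695}{1911} = - \frac{1381574318715}{637}$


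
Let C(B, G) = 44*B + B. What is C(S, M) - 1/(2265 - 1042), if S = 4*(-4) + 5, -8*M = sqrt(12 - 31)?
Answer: -605386/1223 ≈ -495.00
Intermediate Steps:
M = -I*sqrt(19)/8 (M = -sqrt(12 - 31)/8 = -I*sqrt(19)/8 ≈ -0.54486*I)
S = -11 (S = -16 + 5 = -11)
C(B, G) = 45*B
C(S, M) - 1/(2265 - 1042) = 45*(-11) - 1/(2265 - 1042) = -495 - 1/1223 = -605386/1223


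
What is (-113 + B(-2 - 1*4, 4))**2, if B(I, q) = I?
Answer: 14161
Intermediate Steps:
(-113 + B(-2 - 1*4, 4))**2 = (-113 + (-2 - 1*4))**2 = (-113 + (-2 - 4))**2 = (-113 - 6)**2 = (-119)**2 = 14161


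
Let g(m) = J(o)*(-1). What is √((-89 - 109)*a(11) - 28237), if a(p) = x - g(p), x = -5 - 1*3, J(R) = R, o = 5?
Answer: I*√27643 ≈ 166.26*I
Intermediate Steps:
g(m) = -5 (g(m) = 5*(-1) = -5)
x = -8 (x = -5 - 3 = -8)
a(p) = -3 (a(p) = -8 - 1*(-5) = -8 + 5 = -3)
√((-89 - 109)*a(11) - 28237) = √((-89 - 109)*(-3) - 28237) = √(-198*(-3) - 28237) = √(594 - 28237) = √(-27643) = I*√27643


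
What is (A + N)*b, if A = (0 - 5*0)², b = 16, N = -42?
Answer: -672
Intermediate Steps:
A = 0 (A = (0 + 0)² = 0² = 0)
(A + N)*b = (0 - 42)*16 = -42*16 = -672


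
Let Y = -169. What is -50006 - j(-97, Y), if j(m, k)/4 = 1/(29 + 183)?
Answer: -2650319/53 ≈ -50006.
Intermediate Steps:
j(m, k) = 1/53 (j(m, k) = 4/(29 + 183) = 4/212 = 4*(1/212) = 1/53)
-50006 - j(-97, Y) = -50006 - 1*1/53 = -50006 - 1/53 = -2650319/53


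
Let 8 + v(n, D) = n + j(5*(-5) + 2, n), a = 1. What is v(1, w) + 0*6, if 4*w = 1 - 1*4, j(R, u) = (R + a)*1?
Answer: -29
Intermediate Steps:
j(R, u) = 1 + R (j(R, u) = (R + 1)*1 = (1 + R)*1 = 1 + R)
w = -¾ (w = (1 - 1*4)/4 = (1 - 4)/4 = (¼)*(-3) = -¾ ≈ -0.75000)
v(n, D) = -30 + n (v(n, D) = -8 + (n + (1 + (5*(-5) + 2))) = -8 + (n + (1 + (-25 + 2))) = -8 + (n + (1 - 23)) = -8 + (n - 22) = -8 + (-22 + n) = -30 + n)
v(1, w) + 0*6 = (-30 + 1) + 0*6 = -29 + 0 = -29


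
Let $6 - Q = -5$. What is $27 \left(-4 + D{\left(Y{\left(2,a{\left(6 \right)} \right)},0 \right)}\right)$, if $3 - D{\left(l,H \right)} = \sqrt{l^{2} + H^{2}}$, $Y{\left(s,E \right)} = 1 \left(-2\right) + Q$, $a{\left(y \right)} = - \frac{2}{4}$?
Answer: $-270$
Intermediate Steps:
$Q = 11$ ($Q = 6 - -5 = 6 + 5 = 11$)
$a{\left(y \right)} = - \frac{1}{2}$ ($a{\left(y \right)} = \left(-2\right) \frac{1}{4} = - \frac{1}{2}$)
$Y{\left(s,E \right)} = 9$ ($Y{\left(s,E \right)} = 1 \left(-2\right) + 11 = -2 + 11 = 9$)
$D{\left(l,H \right)} = 3 - \sqrt{H^{2} + l^{2}}$ ($D{\left(l,H \right)} = 3 - \sqrt{l^{2} + H^{2}} = 3 - \sqrt{H^{2} + l^{2}}$)
$27 \left(-4 + D{\left(Y{\left(2,a{\left(6 \right)} \right)},0 \right)}\right) = 27 \left(-4 + \left(3 - \sqrt{0^{2} + 9^{2}}\right)\right) = 27 \left(-4 + \left(3 - \sqrt{0 + 81}\right)\right) = 27 \left(-4 + \left(3 - \sqrt{81}\right)\right) = 27 \left(-4 + \left(3 - 9\right)\right) = 27 \left(-4 - 6\right) = 27 \left(-10\right) = -270$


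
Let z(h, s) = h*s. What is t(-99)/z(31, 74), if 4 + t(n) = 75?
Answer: 71/2294 ≈ 0.030950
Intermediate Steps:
t(n) = 71 (t(n) = -4 + 75 = 71)
t(-99)/z(31, 74) = 71/((31*74)) = 71/2294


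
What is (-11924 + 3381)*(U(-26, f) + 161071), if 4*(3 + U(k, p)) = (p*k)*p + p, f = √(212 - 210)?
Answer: -1375892865 - 8543*√2/4 ≈ -1.3759e+9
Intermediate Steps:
f = √2 ≈ 1.4142
U(k, p) = -3 + p/4 + k*p²/4 (U(k, p) = -3 + ((p*k)*p + p)/4 = -3 + ((k*p)*p + p)/4 = -3 + (k*p² + p)/4 = -3 + (p + k*p²)/4 = -3 + (p/4 + k*p²/4) = -3 + p/4 + k*p²/4)
(-11924 + 3381)*(U(-26, f) + 161071) = (-11924 + 3381)*((-3 + √2/4 + (¼)*(-26)*(√2)²) + 161071) = -8543*((-3 + √2/4 + (¼)*(-26)*2) + 161071) = -8543*((-3 + √2/4 - 13) + 161071) = -8543*((-16 + √2/4) + 161071) = -8543*(161055 + √2/4) = -1375892865 - 8543*√2/4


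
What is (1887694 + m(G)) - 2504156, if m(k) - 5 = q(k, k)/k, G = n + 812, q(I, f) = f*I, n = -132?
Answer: -615777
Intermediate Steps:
q(I, f) = I*f
G = 680 (G = -132 + 812 = 680)
m(k) = 5 + k (m(k) = 5 + (k*k)/k = 5 + k²/k = 5 + k)
(1887694 + m(G)) - 2504156 = (1887694 + (5 + 680)) - 2504156 = (1887694 + 685) - 2504156 = 1888379 - 2504156 = -615777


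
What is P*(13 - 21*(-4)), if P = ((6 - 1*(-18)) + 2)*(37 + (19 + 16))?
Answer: 181584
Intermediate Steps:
P = 1872 (P = ((6 + 18) + 2)*(37 + 35) = (24 + 2)*72 = 26*72 = 1872)
P*(13 - 21*(-4)) = 1872*(13 - 21*(-4)) = 1872*(13 - 7*(-12)) = 1872*(13 + 84) = 1872*97 = 181584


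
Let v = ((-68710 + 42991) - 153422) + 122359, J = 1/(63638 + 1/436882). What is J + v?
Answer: -1578670011747812/27802296717 ≈ -56782.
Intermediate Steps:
J = 436882/27802296717 (J = 1/(63638 + 1/436882) = 1/(27802296717/436882) = 436882/27802296717 ≈ 1.5714e-5)
v = -56782 (v = (-25719 - 153422) + 122359 = -179141 + 122359 = -56782)
J + v = 436882/27802296717 - 56782 = -1578670011747812/27802296717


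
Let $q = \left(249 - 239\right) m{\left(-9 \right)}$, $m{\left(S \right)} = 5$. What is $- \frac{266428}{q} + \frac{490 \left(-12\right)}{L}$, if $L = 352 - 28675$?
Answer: $- \frac{1257624374}{236025} \approx -5328.4$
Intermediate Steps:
$q = 50$ ($q = \left(249 - 239\right) 5 = 10 \cdot 5 = 50$)
$L = -28323$ ($L = 352 - 28675 = -28323$)
$- \frac{266428}{q} + \frac{490 \left(-12\right)}{L} = - \frac{266428}{50} + \frac{490 \left(-12\right)}{-28323} = \left(-266428\right) \frac{1}{50} - - \frac{1960}{9441} = - \frac{133214}{25} + \frac{1960}{9441} = - \frac{1257624374}{236025}$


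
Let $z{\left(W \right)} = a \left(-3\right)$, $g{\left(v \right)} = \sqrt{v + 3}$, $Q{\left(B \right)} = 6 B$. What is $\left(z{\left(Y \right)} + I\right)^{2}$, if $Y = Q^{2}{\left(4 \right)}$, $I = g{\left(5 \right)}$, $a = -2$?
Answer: $44 + 24 \sqrt{2} \approx 77.941$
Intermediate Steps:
$g{\left(v \right)} = \sqrt{3 + v}$
$I = 2 \sqrt{2}$ ($I = \sqrt{3 + 5} = \sqrt{8} = 2 \sqrt{2} \approx 2.8284$)
$Y = 576$ ($Y = \left(6 \cdot 4\right)^{2} = 24^{2} = 576$)
$z{\left(W \right)} = 6$ ($z{\left(W \right)} = \left(-2\right) \left(-3\right) = 6$)
$\left(z{\left(Y \right)} + I\right)^{2} = \left(6 + 2 \sqrt{2}\right)^{2}$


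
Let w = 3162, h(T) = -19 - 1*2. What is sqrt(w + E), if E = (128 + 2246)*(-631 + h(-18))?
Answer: 11*I*sqrt(12766) ≈ 1242.9*I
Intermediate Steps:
h(T) = -21 (h(T) = -19 - 2 = -21)
E = -1547848 (E = (128 + 2246)*(-631 - 21) = 2374*(-652) = -1547848)
sqrt(w + E) = sqrt(3162 - 1547848) = sqrt(-1544686) = 11*I*sqrt(12766)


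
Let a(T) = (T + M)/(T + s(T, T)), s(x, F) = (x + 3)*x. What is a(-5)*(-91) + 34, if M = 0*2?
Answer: 125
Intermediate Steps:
s(x, F) = x*(3 + x) (s(x, F) = (3 + x)*x = x*(3 + x))
M = 0
a(T) = T/(T + T*(3 + T)) (a(T) = (T + 0)/(T + T*(3 + T)) = T/(T + T*(3 + T)))
a(-5)*(-91) + 34 = -91/(4 - 5) + 34 = -91/(-1) + 34 = -1*(-91) + 34 = 91 + 34 = 125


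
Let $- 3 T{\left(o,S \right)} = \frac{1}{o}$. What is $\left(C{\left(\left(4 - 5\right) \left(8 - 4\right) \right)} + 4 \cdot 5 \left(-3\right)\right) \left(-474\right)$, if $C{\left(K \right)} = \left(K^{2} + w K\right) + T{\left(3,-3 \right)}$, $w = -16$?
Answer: $- \frac{28282}{3} \approx -9427.3$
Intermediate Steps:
$T{\left(o,S \right)} = - \frac{1}{3 o}$
$C{\left(K \right)} = - \frac{1}{9} + K^{2} - 16 K$ ($C{\left(K \right)} = \left(K^{2} - 16 K\right) - \frac{1}{3 \cdot 3} = \left(K^{2} - 16 K\right) - \frac{1}{9} = - \frac{1}{9} + K^{2} - 16 K$)
$\left(C{\left(\left(4 - 5\right) \left(8 - 4\right) \right)} + 4 \cdot 5 \left(-3\right)\right) \left(-474\right) = \left(\left(- \frac{1}{9} + \left(\left(4 - 5\right) \left(8 - 4\right)\right)^{2} - 16 \left(4 - 5\right) \left(8 - 4\right)\right) + 4 \cdot 5 \left(-3\right)\right) \left(-474\right) = \left(\left(- \frac{1}{9} + \left(\left(-1\right) 4\right)^{2} - 16 \left(\left(-1\right) 4\right)\right) + 20 \left(-3\right)\right) \left(-474\right) = \left(\left(- \frac{1}{9} + \left(-4\right)^{2} - -64\right) - 60\right) \left(-474\right) = \left(\left(- \frac{1}{9} + 16 + 64\right) - 60\right) \left(-474\right) = \left(\frac{719}{9} - 60\right) \left(-474\right) = \frac{179}{9} \left(-474\right) = - \frac{28282}{3}$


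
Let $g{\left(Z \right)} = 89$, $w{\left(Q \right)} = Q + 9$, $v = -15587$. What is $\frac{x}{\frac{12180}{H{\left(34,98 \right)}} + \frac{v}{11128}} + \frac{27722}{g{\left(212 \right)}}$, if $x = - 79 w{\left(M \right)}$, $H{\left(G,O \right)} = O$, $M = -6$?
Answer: $\frac{20286067838}{65533103} \approx 309.55$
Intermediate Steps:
$w{\left(Q \right)} = 9 + Q$
$x = -237$ ($x = - 79 \left(9 - 6\right) = \left(-79\right) 3 = -237$)
$\frac{x}{\frac{12180}{H{\left(34,98 \right)}} + \frac{v}{11128}} + \frac{27722}{g{\left(212 \right)}} = - \frac{237}{\frac{12180}{98} - \frac{15587}{11128}} + \frac{27722}{89} = - \frac{237}{12180 \cdot \frac{1}{98} - \frac{1199}{856}} + 27722 \cdot \frac{1}{89} = - \frac{237}{\frac{870}{7} - \frac{1199}{856}} + \frac{27722}{89} = - \frac{237}{\frac{736327}{5992}} + \frac{27722}{89} = \left(-237\right) \frac{5992}{736327} + \frac{27722}{89} = - \frac{1420104}{736327} + \frac{27722}{89} = \frac{20286067838}{65533103}$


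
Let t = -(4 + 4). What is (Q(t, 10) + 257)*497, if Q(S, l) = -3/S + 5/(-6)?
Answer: 3060029/24 ≈ 1.2750e+5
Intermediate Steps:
t = -8 (t = -1*8 = -8)
Q(S, l) = -⅚ - 3/S (Q(S, l) = -3/S + 5*(-⅙) = -3/S - ⅚ = -⅚ - 3/S)
(Q(t, 10) + 257)*497 = ((-⅚ - 3/(-8)) + 257)*497 = ((-⅚ - 3*(-⅛)) + 257)*497 = ((-⅚ + 3/8) + 257)*497 = (-11/24 + 257)*497 = (6157/24)*497 = 3060029/24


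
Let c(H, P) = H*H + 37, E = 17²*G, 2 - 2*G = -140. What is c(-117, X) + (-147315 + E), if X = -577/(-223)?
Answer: -113070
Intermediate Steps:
G = 71 (G = 1 - ½*(-140) = 1 + 70 = 71)
X = 577/223 (X = -577*(-1/223) = 577/223 ≈ 2.5874)
E = 20519 (E = 17²*71 = 289*71 = 20519)
c(H, P) = 37 + H² (c(H, P) = H² + 37 = 37 + H²)
c(-117, X) + (-147315 + E) = (37 + (-117)²) + (-147315 + 20519) = (37 + 13689) - 126796 = 13726 - 126796 = -113070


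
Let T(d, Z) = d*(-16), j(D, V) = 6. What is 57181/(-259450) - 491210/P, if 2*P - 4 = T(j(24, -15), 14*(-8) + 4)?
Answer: 63720902087/5967350 ≈ 10678.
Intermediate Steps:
T(d, Z) = -16*d
P = -46 (P = 2 + (-16*6)/2 = 2 + (½)*(-96) = 2 - 48 = -46)
57181/(-259450) - 491210/P = 57181/(-259450) - 491210/(-46) = 57181*(-1/259450) - 491210*(-1/46) = -57181/259450 + 245605/23 = 63720902087/5967350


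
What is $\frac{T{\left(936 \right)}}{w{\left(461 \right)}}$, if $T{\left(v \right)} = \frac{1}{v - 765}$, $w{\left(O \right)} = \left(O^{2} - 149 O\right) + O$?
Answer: $\frac{1}{24674103} \approx 4.0528 \cdot 10^{-8}$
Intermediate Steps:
$w{\left(O \right)} = O^{2} - 148 O$
$T{\left(v \right)} = \frac{1}{-765 + v}$
$\frac{T{\left(936 \right)}}{w{\left(461 \right)}} = \frac{1}{\left(-765 + 936\right) 461 \left(-148 + 461\right)} = \frac{1}{171 \cdot 461 \cdot 313} = \frac{1}{171 \cdot 144293} = \frac{1}{171} \cdot \frac{1}{144293} = \frac{1}{24674103}$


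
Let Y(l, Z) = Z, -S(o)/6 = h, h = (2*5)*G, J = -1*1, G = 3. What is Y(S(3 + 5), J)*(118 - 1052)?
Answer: 934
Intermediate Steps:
J = -1
h = 30 (h = (2*5)*3 = 10*3 = 30)
S(o) = -180 (S(o) = -6*30 = -180)
Y(S(3 + 5), J)*(118 - 1052) = -(118 - 1052) = -1*(-934) = 934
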